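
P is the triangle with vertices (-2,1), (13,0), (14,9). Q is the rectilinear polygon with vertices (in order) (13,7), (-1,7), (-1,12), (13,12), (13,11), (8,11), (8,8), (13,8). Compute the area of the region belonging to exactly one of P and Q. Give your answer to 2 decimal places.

119.00

|P| = 68, |Q| = 55, |P∩Q| = 2.
|P △ Q| = |P| + |Q| − 2·|P∩Q| = 68 + 55 − 4 = 119.00.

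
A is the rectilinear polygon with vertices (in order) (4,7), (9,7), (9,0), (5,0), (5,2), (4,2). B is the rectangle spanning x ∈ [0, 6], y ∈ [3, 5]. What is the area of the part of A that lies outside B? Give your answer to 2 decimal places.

|A| = 33, |A∩B| = 4.
|A ∖ B| = |A| − |A∩B| = 33 − 4 = 29.00.

29.00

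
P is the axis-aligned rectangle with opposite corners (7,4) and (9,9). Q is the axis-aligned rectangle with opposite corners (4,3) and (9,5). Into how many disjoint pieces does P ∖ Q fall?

1

P ∖ Q is a single connected region.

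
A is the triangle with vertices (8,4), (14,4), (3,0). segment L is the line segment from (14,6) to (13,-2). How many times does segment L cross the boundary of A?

The segment meets the boundary at (13.738,3.905), (13.75,4).

2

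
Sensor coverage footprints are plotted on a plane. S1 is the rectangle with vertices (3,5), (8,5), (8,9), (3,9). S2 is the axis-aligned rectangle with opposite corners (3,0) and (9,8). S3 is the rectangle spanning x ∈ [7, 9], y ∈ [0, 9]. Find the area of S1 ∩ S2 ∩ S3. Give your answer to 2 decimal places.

3.00

The intersection is the polygon with vertices (7,5), (7,8), (8,8), (8,5).
By the shoelace formula its area is 3.00.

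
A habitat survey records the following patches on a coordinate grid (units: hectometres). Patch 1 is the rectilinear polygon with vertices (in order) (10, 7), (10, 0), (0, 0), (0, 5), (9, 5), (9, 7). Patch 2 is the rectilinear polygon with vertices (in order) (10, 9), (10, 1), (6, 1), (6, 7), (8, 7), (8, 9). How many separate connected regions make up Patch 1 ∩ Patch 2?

1

Patch 1 ∩ Patch 2 is a single connected region.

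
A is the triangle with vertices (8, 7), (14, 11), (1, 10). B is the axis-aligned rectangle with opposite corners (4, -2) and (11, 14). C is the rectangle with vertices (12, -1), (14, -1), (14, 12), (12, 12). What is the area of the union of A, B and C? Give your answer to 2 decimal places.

141.75

By inclusion–exclusion:
Individual areas: |A| = 23, |B| = 112, |C| = 26.
|A∩B| = 18.0714.
|A∩C| = 1.1795.
|B∩C| = 0 (no overlap).
|A∩B∩C| = 0.
|A ∪ B ∪ C| = 161 − 19.2509 + 0 = 141.75.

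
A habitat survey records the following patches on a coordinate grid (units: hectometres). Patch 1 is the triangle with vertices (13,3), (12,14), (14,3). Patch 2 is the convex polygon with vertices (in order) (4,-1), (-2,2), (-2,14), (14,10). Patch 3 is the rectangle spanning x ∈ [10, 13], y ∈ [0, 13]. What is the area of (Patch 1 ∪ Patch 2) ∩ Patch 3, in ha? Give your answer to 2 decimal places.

|Patch 1 ∪ Patch 2| = 148.7732.
|(Patch 1 ∪ Patch 2) ∩ Patch 3| = 12.10.

12.10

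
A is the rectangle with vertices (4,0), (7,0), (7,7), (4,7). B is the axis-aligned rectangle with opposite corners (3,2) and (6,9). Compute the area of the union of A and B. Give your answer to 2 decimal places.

By inclusion–exclusion:
Individual areas: |A| = 21, |B| = 21.
|A∩B|: x∈[4,6], y∈[2,7] → 2·5 = 10.
|A ∪ B| = 42 − 10 = 32.00.

32.00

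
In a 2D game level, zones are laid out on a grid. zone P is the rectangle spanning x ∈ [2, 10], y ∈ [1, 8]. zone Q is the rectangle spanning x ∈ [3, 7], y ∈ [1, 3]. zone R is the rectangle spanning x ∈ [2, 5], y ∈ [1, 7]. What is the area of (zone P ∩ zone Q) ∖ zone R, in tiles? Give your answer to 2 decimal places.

4.00

|zone P ∩ zone Q| = 8.
|(zone P ∩ zone Q) ∩ zone R| = 4.
|(zone P ∩ zone Q) ∖ zone R| = 8 − 4 = 4.00.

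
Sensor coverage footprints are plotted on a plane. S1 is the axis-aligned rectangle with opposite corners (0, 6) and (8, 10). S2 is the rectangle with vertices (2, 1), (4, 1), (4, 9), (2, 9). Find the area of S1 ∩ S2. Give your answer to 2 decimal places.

|S1∩S2|: x∈[2,4], y∈[6,9] → 2·3 = 6.

6.00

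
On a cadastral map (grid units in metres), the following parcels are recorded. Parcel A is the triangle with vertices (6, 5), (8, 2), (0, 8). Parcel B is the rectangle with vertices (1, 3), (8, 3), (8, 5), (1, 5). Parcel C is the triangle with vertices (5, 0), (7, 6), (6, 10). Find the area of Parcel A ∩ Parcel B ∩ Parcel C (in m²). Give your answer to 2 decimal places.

1.13

The intersection is the polygon with vertices (5.395,3.954), (5.5,5), (6,5), (6.444,4.333), (6.133,3.4).
By the shoelace formula its area is 1.13.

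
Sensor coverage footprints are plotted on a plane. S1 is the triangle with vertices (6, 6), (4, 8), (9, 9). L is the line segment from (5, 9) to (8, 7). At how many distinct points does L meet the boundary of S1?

2

The segment meets the boundary at (7.4,7.4), (5.923,8.385).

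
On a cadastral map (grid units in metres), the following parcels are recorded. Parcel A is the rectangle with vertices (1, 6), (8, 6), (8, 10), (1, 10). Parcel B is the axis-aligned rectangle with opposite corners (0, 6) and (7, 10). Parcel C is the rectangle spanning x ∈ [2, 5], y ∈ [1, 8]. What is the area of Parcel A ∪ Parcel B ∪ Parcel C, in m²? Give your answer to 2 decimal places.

47.00

By inclusion–exclusion:
Individual areas: |Parcel A| = 28, |Parcel B| = 28, |Parcel C| = 21.
|Parcel A∩Parcel B|: x∈[1,7], y∈[6,10] → 6·4 = 24.
|Parcel A∩Parcel C|: x∈[2,5], y∈[6,8] → 3·2 = 6.
|Parcel B∩Parcel C|: x∈[2,5], y∈[6,8] → 3·2 = 6.
|Parcel A∩Parcel B∩Parcel C| = 6.
|Parcel A ∪ Parcel B ∪ Parcel C| = 77 − 36 + 6 = 47.00.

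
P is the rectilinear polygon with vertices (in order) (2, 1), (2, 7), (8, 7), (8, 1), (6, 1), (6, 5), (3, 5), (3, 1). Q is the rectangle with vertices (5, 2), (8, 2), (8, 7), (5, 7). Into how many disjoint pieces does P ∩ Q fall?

1

P ∩ Q is a single connected region.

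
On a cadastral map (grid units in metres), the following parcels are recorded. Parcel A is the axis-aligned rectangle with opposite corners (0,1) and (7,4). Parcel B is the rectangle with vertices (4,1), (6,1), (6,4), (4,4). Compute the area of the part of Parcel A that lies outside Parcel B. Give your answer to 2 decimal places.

|Parcel A∩Parcel B|: x∈[4,6], y∈[1,4] → 2·3 = 6.
|Parcel A| = 21.
|Parcel A ∖ Parcel B| = |Parcel A| − |Parcel A∩Parcel B| = 21 − 6 = 15.00.

15.00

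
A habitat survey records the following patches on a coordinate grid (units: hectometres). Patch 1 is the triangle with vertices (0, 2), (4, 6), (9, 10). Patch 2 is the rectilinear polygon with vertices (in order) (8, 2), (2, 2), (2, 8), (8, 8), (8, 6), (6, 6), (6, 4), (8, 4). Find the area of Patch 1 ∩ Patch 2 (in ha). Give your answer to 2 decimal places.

The intersection is the polygon with vertices (4,6), (6.5,8), (6.75,8), (2,3.778), (2,4).
By the shoelace formula its area is 1.53.

1.53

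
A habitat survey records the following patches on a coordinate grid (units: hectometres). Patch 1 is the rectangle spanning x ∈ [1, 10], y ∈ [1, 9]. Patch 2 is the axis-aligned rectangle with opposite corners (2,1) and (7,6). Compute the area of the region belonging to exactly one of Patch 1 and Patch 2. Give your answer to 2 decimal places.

|Patch 1∩Patch 2|: x∈[2,7], y∈[1,6] → 5·5 = 25.
|Patch 1 △ Patch 2| = |Patch 1| + |Patch 2| − 2·|Patch 1∩Patch 2| = 72 + 25 − 50 = 47.00.

47.00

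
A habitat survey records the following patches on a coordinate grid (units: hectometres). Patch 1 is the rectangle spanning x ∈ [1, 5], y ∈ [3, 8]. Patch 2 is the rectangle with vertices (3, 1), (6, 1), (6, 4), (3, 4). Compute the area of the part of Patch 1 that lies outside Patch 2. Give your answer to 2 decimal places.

|Patch 1∩Patch 2|: x∈[3,5], y∈[3,4] → 2·1 = 2.
|Patch 1| = 20.
|Patch 1 ∖ Patch 2| = |Patch 1| − |Patch 1∩Patch 2| = 20 − 2 = 18.00.

18.00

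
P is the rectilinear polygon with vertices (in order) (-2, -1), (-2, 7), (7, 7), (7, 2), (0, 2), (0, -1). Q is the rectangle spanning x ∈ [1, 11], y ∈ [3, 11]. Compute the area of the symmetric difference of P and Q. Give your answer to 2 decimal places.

|P| = 51, |Q| = 80, |P∩Q| = 24.
|P △ Q| = |P| + |Q| − 2·|P∩Q| = 51 + 80 − 48 = 83.00.

83.00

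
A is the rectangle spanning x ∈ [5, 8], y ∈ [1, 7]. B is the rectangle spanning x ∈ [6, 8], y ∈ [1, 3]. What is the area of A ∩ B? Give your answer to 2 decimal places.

|A∩B|: x∈[6,8], y∈[1,3] → 2·2 = 4.

4.00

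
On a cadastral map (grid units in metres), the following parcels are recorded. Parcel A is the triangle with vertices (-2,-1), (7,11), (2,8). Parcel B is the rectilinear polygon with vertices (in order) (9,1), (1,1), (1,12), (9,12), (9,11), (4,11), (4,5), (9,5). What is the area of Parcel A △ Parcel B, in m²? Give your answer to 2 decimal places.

|Parcel A| = 16.5, |Parcel B| = 58, |Parcel A∩Parcel B| = 9.075.
|Parcel A △ Parcel B| = |Parcel A| + |Parcel B| − 2·|Parcel A∩Parcel B| = 16.5 + 58 − 18.15 = 56.35.

56.35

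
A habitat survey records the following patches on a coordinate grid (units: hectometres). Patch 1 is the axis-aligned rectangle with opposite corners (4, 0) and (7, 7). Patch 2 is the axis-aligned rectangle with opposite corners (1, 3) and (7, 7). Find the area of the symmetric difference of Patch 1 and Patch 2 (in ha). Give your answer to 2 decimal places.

|Patch 1∩Patch 2|: x∈[4,7], y∈[3,7] → 3·4 = 12.
|Patch 1 △ Patch 2| = |Patch 1| + |Patch 2| − 2·|Patch 1∩Patch 2| = 21 + 24 − 24 = 21.00.

21.00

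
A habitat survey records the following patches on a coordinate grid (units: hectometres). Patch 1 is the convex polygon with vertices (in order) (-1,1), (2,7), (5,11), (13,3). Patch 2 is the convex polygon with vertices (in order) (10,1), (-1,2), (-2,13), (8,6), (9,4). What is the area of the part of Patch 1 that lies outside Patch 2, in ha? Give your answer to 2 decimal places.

22.57

|Patch 1| = 67, |Patch 1∩Patch 2| = 44.4322.
|Patch 1 ∖ Patch 2| = |Patch 1| − |Patch 1∩Patch 2| = 67 − 44.4322 = 22.57.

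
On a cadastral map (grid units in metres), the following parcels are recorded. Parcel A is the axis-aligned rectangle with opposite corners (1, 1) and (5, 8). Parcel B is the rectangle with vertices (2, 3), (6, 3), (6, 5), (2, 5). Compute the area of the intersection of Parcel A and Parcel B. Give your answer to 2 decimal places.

6.00

|Parcel A∩Parcel B|: x∈[2,5], y∈[3,5] → 3·2 = 6.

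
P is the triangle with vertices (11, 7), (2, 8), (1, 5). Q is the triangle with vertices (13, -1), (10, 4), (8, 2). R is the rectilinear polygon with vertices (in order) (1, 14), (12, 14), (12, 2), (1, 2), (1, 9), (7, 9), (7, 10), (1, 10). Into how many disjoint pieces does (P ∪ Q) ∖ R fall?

1

(P ∪ Q) ∖ R is a single connected region.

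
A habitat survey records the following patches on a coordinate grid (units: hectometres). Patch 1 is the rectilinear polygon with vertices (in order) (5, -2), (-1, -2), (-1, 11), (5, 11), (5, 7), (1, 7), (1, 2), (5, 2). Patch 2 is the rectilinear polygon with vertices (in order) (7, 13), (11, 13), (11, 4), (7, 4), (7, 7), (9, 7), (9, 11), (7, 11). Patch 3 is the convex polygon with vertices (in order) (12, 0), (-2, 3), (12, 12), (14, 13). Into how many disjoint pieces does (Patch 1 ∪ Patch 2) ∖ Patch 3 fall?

(Patch 1 ∪ Patch 2) ∖ Patch 3 splits into 3 disjoint pieces (area 24.5595, area 29.2341, area 8.5714).

3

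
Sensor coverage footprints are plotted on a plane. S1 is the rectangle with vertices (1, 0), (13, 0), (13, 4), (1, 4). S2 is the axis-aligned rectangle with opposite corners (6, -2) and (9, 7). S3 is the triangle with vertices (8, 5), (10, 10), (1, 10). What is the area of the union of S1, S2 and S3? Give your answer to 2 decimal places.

By inclusion–exclusion:
Individual areas: |S1| = 48, |S2| = 27, |S3| = 22.5.
|S1∩S2|: x∈[6,9], y∈[0,4] → 3·4 = 12.
|S1∩S3| = 0.
|S2∩S3| = 3.3714.
|S1∩S2∩S3| = 0.
|S1 ∪ S2 ∪ S3| = 97.5 − 15.3714 + 0 = 82.13.

82.13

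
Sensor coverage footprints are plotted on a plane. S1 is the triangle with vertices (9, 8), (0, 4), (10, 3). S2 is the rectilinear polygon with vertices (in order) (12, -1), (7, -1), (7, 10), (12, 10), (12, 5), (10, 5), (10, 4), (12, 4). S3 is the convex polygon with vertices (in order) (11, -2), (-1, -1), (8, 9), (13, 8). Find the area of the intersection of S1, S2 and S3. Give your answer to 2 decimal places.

The intersection is the polygon with vertices (10,3), (7,3.3), (7,7.111), (9,8).
By the shoelace formula its area is 11.16.

11.16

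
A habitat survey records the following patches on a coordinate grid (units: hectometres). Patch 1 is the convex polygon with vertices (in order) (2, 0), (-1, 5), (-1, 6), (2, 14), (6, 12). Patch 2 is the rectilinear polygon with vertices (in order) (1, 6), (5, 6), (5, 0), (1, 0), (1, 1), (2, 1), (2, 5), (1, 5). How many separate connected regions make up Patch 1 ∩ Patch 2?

Patch 1 ∩ Patch 2 is a single connected region.

1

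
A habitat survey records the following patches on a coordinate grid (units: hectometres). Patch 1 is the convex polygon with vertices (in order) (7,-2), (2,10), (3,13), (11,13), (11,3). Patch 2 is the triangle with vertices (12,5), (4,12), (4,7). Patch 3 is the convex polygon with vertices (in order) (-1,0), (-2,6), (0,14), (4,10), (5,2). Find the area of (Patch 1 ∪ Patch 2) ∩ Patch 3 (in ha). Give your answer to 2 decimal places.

8.36

The region (Patch 1 ∪ Patch 2) ∩ Patch 3 is the polygon with vertices (2.5,11.5), (4,10), (4.857,3.143), (2,10).
By the shoelace formula its area is 8.36.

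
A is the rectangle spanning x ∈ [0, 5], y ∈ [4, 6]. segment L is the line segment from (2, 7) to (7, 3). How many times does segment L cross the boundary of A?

2

The segment meets the boundary at (5,4.6), (3.25,6).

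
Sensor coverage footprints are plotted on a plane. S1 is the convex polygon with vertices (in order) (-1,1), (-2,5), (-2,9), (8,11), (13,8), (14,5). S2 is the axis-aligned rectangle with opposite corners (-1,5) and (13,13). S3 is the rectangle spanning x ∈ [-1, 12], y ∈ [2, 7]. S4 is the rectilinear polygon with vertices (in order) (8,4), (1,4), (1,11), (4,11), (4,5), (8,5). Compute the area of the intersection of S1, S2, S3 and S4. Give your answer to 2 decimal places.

6.00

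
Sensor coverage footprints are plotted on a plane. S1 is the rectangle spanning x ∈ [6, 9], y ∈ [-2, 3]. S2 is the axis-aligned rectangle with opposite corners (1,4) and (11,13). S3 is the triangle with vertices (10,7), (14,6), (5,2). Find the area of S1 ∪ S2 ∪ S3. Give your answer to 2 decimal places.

By inclusion–exclusion:
Individual areas: |S1| = 15, |S2| = 90, |S3| = 12.5.
|S1∩S2| = 0 (no overlap).
|S1∩S3| = 0.3472.
|S2∩S3| = 6.875.
|S1∩S2∩S3| = 0.
|S1 ∪ S2 ∪ S3| = 117.5 − 7.2222 + 0 = 110.28.

110.28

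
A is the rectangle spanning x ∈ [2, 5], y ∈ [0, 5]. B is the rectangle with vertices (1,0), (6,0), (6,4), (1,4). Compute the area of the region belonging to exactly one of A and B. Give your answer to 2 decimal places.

|A∩B|: x∈[2,5], y∈[0,4] → 3·4 = 12.
|A △ B| = |A| + |B| − 2·|A∩B| = 15 + 20 − 24 = 11.00.

11.00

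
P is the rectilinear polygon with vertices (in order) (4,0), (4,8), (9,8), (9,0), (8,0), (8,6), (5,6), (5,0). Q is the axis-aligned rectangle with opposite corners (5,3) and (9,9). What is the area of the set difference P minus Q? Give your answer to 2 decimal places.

|P| = 22, |P∩Q| = 11.
|P ∖ Q| = |P| − |P∩Q| = 22 − 11 = 11.00.

11.00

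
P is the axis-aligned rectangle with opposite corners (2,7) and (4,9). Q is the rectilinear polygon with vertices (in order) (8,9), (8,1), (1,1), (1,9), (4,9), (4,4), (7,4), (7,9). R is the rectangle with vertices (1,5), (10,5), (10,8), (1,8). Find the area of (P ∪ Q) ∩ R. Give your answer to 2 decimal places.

12.00

|P ∪ Q| = 41.
|(P ∪ Q) ∩ R| = 12.00.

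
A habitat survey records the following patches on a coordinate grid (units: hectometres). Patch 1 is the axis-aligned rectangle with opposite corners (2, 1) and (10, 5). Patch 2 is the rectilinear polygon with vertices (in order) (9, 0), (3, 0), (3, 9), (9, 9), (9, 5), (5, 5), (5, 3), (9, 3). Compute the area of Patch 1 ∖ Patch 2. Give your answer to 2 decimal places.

|Patch 1| = 32, |Patch 1∩Patch 2| = 16.
|Patch 1 ∖ Patch 2| = |Patch 1| − |Patch 1∩Patch 2| = 32 − 16 = 16.00.

16.00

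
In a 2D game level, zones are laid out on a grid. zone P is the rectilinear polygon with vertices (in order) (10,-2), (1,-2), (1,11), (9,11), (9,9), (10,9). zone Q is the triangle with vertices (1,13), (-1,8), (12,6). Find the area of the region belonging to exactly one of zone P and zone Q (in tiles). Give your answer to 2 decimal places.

99.33

|zone P| = 115, |zone Q| = 34.5, |zone P∩zone Q| = 25.0844.
|zone P △ zone Q| = |zone P| + |zone Q| − 2·|zone P∩zone Q| = 115 + 34.5 − 50.1688 = 99.33.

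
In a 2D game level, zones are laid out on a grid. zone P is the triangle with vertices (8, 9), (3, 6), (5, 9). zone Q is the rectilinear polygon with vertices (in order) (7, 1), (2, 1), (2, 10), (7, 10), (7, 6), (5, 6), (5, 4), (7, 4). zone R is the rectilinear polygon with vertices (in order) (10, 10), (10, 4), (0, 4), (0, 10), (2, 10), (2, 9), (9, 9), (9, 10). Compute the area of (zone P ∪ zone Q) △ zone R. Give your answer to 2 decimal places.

51.70

|zone P ∪ zone Q| = 41.3.
|(zone P ∪ zone Q) ∩ zone R| = 21.3.
|(zone P ∪ zone Q) △ zone R| = 41.3 + 53 − 42.6 = 51.70.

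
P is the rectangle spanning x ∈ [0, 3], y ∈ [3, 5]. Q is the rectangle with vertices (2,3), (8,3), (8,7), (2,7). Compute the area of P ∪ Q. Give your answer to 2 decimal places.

By inclusion–exclusion:
Individual areas: |P| = 6, |Q| = 24.
|P∩Q|: x∈[2,3], y∈[3,5] → 1·2 = 2.
|P ∪ Q| = 30 − 2 = 28.00.

28.00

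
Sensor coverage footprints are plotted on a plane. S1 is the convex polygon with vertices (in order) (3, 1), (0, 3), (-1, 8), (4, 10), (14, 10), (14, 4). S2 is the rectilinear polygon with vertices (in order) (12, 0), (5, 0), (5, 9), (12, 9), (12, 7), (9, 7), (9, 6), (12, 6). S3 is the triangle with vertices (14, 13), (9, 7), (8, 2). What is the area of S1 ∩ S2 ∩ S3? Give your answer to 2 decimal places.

5.71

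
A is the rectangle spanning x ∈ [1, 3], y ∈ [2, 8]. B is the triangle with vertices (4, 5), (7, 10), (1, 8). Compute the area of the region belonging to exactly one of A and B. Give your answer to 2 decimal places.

20.00

|A| = 12, |B| = 12, |A∩B| = 2.
|A △ B| = |A| + |B| − 2·|A∩B| = 12 + 12 − 4 = 20.00.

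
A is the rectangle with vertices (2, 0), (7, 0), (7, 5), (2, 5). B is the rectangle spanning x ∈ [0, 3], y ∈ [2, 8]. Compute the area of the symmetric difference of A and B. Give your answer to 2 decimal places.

37.00

|A∩B|: x∈[2,3], y∈[2,5] → 1·3 = 3.
|A △ B| = |A| + |B| − 2·|A∩B| = 25 + 18 − 6 = 37.00.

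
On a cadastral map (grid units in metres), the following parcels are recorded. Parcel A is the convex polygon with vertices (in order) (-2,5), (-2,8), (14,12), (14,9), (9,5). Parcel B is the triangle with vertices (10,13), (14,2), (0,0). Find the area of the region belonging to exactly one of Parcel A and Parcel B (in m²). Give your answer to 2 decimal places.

|Parcel A| = 70, |Parcel B| = 81, |Parcel A∩Parcel B| = 28.9454.
|Parcel A △ Parcel B| = |Parcel A| + |Parcel B| − 2·|Parcel A∩Parcel B| = 70 + 81 − 57.8907 = 93.11.

93.11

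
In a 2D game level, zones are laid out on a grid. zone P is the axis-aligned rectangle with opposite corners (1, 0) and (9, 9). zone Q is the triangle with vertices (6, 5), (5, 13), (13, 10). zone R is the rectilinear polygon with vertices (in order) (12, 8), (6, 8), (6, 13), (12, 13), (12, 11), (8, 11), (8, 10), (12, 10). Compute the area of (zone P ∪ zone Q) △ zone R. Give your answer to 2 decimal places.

|zone P ∪ zone Q| = 92.7143.
|(zone P ∪ zone Q) ∩ zone R| = 16.3637.
|(zone P ∪ zone Q) △ zone R| = 92.7143 + 26 − 32.7274 = 85.99.

85.99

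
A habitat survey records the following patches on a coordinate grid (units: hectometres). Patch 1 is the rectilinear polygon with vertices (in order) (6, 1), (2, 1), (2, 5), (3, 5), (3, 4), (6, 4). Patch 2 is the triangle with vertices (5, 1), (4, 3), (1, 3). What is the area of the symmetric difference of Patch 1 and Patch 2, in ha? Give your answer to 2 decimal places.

|Patch 1| = 13, |Patch 2| = 3, |Patch 1∩Patch 2| = 2.75.
|Patch 1 △ Patch 2| = |Patch 1| + |Patch 2| − 2·|Patch 1∩Patch 2| = 13 + 3 − 5.5 = 10.50.

10.50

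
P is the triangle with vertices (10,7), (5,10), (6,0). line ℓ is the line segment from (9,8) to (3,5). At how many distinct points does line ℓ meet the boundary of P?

2

The segment meets the boundary at (5.381,6.19), (8.636,7.818).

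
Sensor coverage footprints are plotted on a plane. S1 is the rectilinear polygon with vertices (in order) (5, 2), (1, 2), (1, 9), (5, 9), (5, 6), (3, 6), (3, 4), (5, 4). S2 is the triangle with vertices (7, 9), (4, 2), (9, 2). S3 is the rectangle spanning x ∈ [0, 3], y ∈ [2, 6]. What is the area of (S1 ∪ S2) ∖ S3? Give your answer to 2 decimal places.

|S1 ∪ S2| = 40.3571.
|(S1 ∪ S2) ∩ S3| = 8.
|(S1 ∪ S2) ∖ S3| = 40.3571 − 8 = 32.36.

32.36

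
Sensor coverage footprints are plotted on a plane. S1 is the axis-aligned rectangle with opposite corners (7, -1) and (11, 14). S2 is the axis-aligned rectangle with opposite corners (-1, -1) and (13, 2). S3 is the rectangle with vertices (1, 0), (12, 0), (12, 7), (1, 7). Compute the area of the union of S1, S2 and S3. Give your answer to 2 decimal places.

By inclusion–exclusion:
Individual areas: |S1| = 60, |S2| = 42, |S3| = 77.
|S1∩S2|: x∈[7,11], y∈[-1,2] → 4·3 = 12.
|S1∩S3|: x∈[7,11], y∈[0,7] → 4·7 = 28.
|S2∩S3|: x∈[1,12], y∈[0,2] → 11·2 = 22.
|S1∩S2∩S3| = 8.
|S1 ∪ S2 ∪ S3| = 179 − 62 + 8 = 125.00.

125.00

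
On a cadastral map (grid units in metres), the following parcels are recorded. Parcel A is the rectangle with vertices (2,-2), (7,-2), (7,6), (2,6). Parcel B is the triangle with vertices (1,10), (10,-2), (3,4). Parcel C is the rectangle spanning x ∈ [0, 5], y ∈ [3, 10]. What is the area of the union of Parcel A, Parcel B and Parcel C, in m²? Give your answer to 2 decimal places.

By inclusion–exclusion:
Individual areas: |Parcel A| = 40, |Parcel B| = 15, |Parcel C| = 35.
|Parcel A∩Parcel B| = 9.5238.
|Parcel A∩Parcel C|: x∈[2,5], y∈[3,6] → 3·3 = 9.
|Parcel B∩Parcel C| = 8.75.
|Parcel A∩Parcel B∩Parcel C| = 5.4167.
|Parcel A ∪ Parcel B ∪ Parcel C| = 90 − 27.2738 + 5.4167 = 68.14.

68.14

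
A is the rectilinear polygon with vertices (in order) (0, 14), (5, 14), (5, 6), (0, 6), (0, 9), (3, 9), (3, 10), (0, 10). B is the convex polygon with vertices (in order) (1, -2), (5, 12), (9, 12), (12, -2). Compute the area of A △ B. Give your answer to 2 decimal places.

131.71

|A| = 37, |B| = 105, |A∩B| = 5.1429.
|A △ B| = |A| + |B| − 2·|A∩B| = 37 + 105 − 10.2857 = 131.71.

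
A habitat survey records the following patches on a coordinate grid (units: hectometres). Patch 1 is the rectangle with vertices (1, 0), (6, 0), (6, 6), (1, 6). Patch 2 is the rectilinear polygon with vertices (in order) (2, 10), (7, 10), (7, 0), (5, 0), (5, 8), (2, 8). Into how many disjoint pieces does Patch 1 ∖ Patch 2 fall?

Patch 1 ∖ Patch 2 is a single connected region.

1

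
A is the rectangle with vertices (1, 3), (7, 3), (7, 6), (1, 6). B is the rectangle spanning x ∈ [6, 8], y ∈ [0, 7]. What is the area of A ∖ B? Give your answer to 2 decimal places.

|A∩B|: x∈[6,7], y∈[3,6] → 1·3 = 3.
|A| = 18.
|A ∖ B| = |A| − |A∩B| = 18 − 3 = 15.00.

15.00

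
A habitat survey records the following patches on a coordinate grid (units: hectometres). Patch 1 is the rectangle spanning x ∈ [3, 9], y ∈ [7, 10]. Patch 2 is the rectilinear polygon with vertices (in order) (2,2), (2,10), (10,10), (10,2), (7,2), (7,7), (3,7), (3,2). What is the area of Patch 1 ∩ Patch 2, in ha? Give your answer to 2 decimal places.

The intersection is the polygon with vertices (9,7), (7,7), (3,7), (3,10), (9,10).
By the shoelace formula its area is 18.00.

18.00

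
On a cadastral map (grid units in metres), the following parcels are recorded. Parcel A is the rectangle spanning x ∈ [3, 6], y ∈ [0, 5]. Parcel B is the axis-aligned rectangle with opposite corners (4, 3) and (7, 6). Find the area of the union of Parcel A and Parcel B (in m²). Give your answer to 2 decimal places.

By inclusion–exclusion:
Individual areas: |Parcel A| = 15, |Parcel B| = 9.
|Parcel A∩Parcel B|: x∈[4,6], y∈[3,5] → 2·2 = 4.
|Parcel A ∪ Parcel B| = 24 − 4 = 20.00.

20.00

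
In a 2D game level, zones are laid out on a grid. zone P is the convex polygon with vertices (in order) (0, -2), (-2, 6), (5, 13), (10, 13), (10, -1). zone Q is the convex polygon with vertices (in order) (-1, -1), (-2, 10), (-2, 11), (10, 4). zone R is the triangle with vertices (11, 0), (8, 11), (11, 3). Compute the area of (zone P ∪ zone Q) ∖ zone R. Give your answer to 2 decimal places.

149.38

|zone P ∪ zone Q| = 151.3811.
|(zone P ∪ zone Q) ∩ zone R| = 2.
|(zone P ∪ zone Q) ∖ zone R| = 151.3811 − 2 = 149.38.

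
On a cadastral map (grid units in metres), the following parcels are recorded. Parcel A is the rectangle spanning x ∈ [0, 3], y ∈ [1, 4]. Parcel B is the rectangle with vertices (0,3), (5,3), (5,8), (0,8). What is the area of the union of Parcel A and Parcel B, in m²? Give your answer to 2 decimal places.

By inclusion–exclusion:
Individual areas: |Parcel A| = 9, |Parcel B| = 25.
|Parcel A∩Parcel B|: x∈[0,3], y∈[3,4] → 3·1 = 3.
|Parcel A ∪ Parcel B| = 34 − 3 = 31.00.

31.00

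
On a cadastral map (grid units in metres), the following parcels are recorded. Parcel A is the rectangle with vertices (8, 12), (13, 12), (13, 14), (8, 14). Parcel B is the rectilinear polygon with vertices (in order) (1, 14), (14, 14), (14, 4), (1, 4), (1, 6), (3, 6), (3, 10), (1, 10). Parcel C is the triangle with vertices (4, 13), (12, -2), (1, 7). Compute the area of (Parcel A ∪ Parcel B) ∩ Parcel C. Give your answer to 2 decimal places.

The region (Parcel A ∪ Parcel B) ∩ Parcel C is the polygon with vertices (4.667,4), (2.222,6), (3,6), (3,10), (2.5,10), (4,13), (8.8,4).
By the shoelace formula its area is 28.96.

28.96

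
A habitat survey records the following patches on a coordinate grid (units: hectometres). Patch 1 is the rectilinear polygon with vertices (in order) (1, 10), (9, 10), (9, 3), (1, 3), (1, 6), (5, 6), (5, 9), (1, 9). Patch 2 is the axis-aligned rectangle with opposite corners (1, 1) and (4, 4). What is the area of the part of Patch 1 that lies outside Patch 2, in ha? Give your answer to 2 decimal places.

|Patch 1| = 44, |Patch 1∩Patch 2| = 3.
|Patch 1 ∖ Patch 2| = |Patch 1| − |Patch 1∩Patch 2| = 44 − 3 = 41.00.

41.00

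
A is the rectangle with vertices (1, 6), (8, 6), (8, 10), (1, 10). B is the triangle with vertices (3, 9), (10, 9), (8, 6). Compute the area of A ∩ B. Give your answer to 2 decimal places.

7.50

The intersection is the polygon with vertices (8,6), (3,9), (8,9).
By the shoelace formula its area is 7.50.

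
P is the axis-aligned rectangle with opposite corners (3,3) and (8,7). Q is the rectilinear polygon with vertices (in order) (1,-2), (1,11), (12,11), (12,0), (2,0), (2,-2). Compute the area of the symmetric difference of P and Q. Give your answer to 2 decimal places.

|P| = 20, |Q| = 123, |P∩Q| = 20.
|P △ Q| = |P| + |Q| − 2·|P∩Q| = 20 + 123 − 40 = 103.00.

103.00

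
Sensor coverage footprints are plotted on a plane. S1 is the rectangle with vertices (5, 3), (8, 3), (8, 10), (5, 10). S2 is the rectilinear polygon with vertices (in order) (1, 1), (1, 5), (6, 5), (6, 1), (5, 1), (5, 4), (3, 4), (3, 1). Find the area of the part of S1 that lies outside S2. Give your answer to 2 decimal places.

|S1| = 21, |S1∩S2| = 2.
|S1 ∖ S2| = |S1| − |S1∩S2| = 21 − 2 = 19.00.

19.00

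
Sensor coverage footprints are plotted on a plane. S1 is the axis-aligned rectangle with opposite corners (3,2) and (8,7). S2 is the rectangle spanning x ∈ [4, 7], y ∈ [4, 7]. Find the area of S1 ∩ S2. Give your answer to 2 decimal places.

|S1∩S2|: x∈[4,7], y∈[4,7] → 3·3 = 9.

9.00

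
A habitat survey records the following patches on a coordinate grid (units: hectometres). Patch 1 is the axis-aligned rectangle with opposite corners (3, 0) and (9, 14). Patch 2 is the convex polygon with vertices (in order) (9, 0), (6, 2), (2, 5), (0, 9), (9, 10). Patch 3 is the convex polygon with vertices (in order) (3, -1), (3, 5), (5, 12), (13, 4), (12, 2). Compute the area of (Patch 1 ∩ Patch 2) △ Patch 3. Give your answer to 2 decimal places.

|Patch 1 ∩ Patch 2| = 45.625.
|(Patch 1 ∩ Patch 2) ∩ Patch 3| = 40.5545.
|(Patch 1 ∩ Patch 2) △ Patch 3| = 45.625 + 73.5 − 81.109 = 38.02.

38.02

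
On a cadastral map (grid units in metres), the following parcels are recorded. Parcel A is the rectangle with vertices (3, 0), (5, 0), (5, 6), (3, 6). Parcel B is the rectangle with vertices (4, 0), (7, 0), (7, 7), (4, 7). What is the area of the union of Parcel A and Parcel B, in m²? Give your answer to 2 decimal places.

By inclusion–exclusion:
Individual areas: |Parcel A| = 12, |Parcel B| = 21.
|Parcel A∩Parcel B|: x∈[4,5], y∈[0,6] → 1·6 = 6.
|Parcel A ∪ Parcel B| = 33 − 6 = 27.00.

27.00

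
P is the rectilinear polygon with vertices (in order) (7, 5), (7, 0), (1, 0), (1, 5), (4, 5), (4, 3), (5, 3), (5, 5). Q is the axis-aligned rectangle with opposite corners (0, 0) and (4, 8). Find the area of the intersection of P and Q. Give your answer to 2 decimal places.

15.00

The intersection is the polygon with vertices (1,0), (1,5), (4,5), (4,3), (4,0).
By the shoelace formula its area is 15.00.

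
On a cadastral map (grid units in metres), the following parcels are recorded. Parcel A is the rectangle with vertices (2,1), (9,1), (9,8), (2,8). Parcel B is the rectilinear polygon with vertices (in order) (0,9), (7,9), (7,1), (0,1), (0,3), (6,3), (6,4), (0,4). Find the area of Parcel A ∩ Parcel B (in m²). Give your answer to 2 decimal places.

The intersection is the polygon with vertices (2,8), (7,8), (7,1), (2,1), (2,3), (6,3), (6,4), (2,4).
By the shoelace formula its area is 31.00.

31.00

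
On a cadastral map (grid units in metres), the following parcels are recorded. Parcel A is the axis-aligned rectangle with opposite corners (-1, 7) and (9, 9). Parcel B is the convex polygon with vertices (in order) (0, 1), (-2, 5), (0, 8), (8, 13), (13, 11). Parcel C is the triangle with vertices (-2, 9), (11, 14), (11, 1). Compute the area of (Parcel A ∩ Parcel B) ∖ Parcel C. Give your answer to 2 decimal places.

|Parcel A ∩ Parcel B| = 16.9795.
|(Parcel A ∩ Parcel B) ∩ Parcel C| = 16.178.
|(Parcel A ∩ Parcel B) ∖ Parcel C| = 16.9795 − 16.178 = 0.80.

0.80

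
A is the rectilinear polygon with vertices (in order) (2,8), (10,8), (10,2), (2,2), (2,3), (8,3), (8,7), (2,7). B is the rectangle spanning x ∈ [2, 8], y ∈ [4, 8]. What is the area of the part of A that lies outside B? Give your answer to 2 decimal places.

18.00

|A| = 24, |A∩B| = 6.
|A ∖ B| = |A| − |A∩B| = 24 − 6 = 18.00.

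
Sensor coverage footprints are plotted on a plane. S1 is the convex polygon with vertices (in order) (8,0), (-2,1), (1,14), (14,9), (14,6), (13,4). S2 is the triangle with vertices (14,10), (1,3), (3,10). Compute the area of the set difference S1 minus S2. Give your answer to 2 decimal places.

|S1| = 152, |S1∩S2| = 37.7417.
|S1 ∖ S2| = |S1| − |S1∩S2| = 152 − 37.7417 = 114.26.

114.26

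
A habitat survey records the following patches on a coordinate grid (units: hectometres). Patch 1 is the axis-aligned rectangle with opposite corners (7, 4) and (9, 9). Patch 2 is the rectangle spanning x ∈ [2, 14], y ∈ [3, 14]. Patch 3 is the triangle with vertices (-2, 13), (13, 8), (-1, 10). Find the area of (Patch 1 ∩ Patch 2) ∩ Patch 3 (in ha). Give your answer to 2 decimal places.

0.57

The region (Patch 1 ∩ Patch 2) ∩ Patch 3 is the polygon with vertices (7,9), (9,9), (9,8.571), (7,8.857).
By the shoelace formula its area is 0.57.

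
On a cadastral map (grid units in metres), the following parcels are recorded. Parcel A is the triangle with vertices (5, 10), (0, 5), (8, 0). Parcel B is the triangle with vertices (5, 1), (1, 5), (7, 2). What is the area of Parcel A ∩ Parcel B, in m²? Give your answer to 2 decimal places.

The intersection is the polygon with vertices (2.667,3.333), (1,5), (7,2), (5.778,1.389).
By the shoelace formula its area is 4.64.

4.64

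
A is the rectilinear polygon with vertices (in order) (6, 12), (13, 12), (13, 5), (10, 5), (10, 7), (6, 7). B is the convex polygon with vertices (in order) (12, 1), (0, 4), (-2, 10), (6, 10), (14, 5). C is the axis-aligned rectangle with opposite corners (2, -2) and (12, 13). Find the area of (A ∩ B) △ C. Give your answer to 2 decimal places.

|A ∩ B| = 11.6875.
|(A ∩ B) ∩ C| = 10.75.
|(A ∩ B) △ C| = 11.6875 + 150 − 21.5 = 140.19.

140.19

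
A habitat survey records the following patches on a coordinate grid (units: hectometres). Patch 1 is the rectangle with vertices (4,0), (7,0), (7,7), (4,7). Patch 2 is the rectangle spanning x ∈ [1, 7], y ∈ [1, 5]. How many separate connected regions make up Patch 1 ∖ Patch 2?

2

Patch 1 ∖ Patch 2 splits into 2 disjoint pieces (area 3, area 6).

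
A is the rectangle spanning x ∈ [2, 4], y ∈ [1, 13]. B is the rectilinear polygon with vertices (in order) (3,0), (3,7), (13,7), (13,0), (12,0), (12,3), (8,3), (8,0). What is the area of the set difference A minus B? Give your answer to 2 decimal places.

18.00

|A| = 24, |A∩B| = 6.
|A ∖ B| = |A| − |A∩B| = 24 − 6 = 18.00.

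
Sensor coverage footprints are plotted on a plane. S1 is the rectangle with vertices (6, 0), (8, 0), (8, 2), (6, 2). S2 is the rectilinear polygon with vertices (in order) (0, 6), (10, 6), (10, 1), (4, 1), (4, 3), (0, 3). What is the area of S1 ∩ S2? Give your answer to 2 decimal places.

The intersection is the polygon with vertices (6,2), (8,2), (8,1), (6,1).
By the shoelace formula its area is 2.00.

2.00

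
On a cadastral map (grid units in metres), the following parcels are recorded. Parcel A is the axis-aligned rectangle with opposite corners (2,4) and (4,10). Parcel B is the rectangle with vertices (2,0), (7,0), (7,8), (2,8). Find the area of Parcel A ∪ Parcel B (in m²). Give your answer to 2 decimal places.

By inclusion–exclusion:
Individual areas: |Parcel A| = 12, |Parcel B| = 40.
|Parcel A∩Parcel B|: x∈[2,4], y∈[4,8] → 2·4 = 8.
|Parcel A ∪ Parcel B| = 52 − 8 = 44.00.

44.00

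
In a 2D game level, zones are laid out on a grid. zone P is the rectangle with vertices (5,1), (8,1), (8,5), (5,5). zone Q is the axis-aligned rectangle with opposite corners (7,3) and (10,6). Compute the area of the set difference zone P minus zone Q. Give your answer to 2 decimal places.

10.00

|zone P∩zone Q|: x∈[7,8], y∈[3,5] → 1·2 = 2.
|zone P| = 12.
|zone P ∖ zone Q| = |zone P| − |zone P∩zone Q| = 12 − 2 = 10.00.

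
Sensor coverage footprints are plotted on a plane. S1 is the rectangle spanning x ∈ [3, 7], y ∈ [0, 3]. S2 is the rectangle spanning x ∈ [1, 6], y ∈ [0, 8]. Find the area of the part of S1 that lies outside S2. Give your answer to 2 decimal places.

|S1∩S2|: x∈[3,6], y∈[0,3] → 3·3 = 9.
|S1| = 12.
|S1 ∖ S2| = |S1| − |S1∩S2| = 12 − 9 = 3.00.

3.00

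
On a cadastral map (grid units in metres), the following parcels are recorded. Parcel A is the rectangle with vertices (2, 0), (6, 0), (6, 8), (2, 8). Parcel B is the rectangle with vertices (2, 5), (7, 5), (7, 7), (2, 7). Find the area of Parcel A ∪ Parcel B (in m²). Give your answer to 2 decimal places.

By inclusion–exclusion:
Individual areas: |Parcel A| = 32, |Parcel B| = 10.
|Parcel A∩Parcel B|: x∈[2,6], y∈[5,7] → 4·2 = 8.
|Parcel A ∪ Parcel B| = 42 − 8 = 34.00.

34.00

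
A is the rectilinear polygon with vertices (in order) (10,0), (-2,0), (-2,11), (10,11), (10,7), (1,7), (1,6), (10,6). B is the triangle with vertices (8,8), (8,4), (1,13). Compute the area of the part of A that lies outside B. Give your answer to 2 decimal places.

112.19

|A| = 123, |A∩B| = 10.8111.
|A ∖ B| = |A| − |A∩B| = 123 − 10.8111 = 112.19.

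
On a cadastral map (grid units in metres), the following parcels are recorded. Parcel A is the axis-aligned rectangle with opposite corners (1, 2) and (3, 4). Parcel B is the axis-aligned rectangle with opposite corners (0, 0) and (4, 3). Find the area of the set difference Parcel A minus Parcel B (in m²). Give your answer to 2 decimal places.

2.00

|Parcel A∩Parcel B|: x∈[1,3], y∈[2,3] → 2·1 = 2.
|Parcel A| = 4.
|Parcel A ∖ Parcel B| = |Parcel A| − |Parcel A∩Parcel B| = 4 − 2 = 2.00.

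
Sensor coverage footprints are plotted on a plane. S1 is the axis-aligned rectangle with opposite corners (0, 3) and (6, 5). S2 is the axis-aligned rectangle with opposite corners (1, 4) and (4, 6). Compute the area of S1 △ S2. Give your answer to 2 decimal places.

|S1∩S2|: x∈[1,4], y∈[4,5] → 3·1 = 3.
|S1 △ S2| = |S1| + |S2| − 2·|S1∩S2| = 12 + 6 − 6 = 12.00.

12.00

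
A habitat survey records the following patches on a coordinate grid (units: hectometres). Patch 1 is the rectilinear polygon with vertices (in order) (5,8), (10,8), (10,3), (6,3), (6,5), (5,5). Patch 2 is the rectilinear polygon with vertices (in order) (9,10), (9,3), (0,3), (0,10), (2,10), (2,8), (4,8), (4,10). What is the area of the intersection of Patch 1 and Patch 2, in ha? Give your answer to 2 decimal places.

18.00

The intersection is the polygon with vertices (9,8), (9,3), (6,3), (6,5), (5,5), (5,8).
By the shoelace formula its area is 18.00.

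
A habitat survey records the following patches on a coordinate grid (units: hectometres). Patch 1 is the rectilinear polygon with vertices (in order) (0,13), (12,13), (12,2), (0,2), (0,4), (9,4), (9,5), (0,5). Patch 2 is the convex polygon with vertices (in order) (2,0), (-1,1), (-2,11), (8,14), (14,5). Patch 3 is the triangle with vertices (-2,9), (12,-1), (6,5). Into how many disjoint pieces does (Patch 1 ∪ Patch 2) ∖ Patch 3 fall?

(Patch 1 ∪ Patch 2) ∖ Patch 3 splits into 2 disjoint pieces (area 111.7228, area 39.8154).

2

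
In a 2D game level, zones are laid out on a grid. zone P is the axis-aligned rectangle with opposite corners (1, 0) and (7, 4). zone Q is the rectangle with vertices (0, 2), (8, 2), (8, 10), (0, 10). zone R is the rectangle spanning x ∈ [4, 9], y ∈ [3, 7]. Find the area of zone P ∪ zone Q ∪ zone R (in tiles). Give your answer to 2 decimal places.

80.00

By inclusion–exclusion:
Individual areas: |zone P| = 24, |zone Q| = 64, |zone R| = 20.
|zone P∩zone Q|: x∈[1,7], y∈[2,4] → 6·2 = 12.
|zone P∩zone R|: x∈[4,7], y∈[3,4] → 3·1 = 3.
|zone Q∩zone R|: x∈[4,8], y∈[3,7] → 4·4 = 16.
|zone P∩zone Q∩zone R| = 3.
|zone P ∪ zone Q ∪ zone R| = 108 − 31 + 3 = 80.00.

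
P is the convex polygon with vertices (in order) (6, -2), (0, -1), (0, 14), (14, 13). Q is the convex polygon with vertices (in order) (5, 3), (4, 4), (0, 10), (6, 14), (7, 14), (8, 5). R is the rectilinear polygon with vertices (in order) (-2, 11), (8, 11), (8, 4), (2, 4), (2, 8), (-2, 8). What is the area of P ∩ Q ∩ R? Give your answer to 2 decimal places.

40.17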